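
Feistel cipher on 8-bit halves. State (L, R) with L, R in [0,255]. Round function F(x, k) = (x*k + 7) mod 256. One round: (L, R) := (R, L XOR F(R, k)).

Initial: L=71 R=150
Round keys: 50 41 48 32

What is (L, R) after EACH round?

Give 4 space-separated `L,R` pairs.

Answer: 150,20 20,173 173,99 99,202

Derivation:
Round 1 (k=50): L=150 R=20
Round 2 (k=41): L=20 R=173
Round 3 (k=48): L=173 R=99
Round 4 (k=32): L=99 R=202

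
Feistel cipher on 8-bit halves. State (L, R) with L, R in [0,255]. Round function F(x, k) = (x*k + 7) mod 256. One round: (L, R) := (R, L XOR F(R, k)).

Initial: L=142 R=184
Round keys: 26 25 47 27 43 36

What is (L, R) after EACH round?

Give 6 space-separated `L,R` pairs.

Round 1 (k=26): L=184 R=57
Round 2 (k=25): L=57 R=32
Round 3 (k=47): L=32 R=222
Round 4 (k=27): L=222 R=81
Round 5 (k=43): L=81 R=124
Round 6 (k=36): L=124 R=38

Answer: 184,57 57,32 32,222 222,81 81,124 124,38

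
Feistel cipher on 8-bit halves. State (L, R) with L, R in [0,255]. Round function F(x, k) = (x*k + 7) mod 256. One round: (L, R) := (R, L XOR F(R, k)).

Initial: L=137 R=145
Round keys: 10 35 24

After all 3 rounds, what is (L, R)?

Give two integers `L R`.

Answer: 62 239

Derivation:
Round 1 (k=10): L=145 R=56
Round 2 (k=35): L=56 R=62
Round 3 (k=24): L=62 R=239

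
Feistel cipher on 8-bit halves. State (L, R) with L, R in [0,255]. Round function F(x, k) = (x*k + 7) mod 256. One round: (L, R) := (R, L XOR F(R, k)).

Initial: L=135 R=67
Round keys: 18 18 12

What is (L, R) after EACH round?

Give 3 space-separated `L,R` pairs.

Answer: 67,58 58,88 88,29

Derivation:
Round 1 (k=18): L=67 R=58
Round 2 (k=18): L=58 R=88
Round 3 (k=12): L=88 R=29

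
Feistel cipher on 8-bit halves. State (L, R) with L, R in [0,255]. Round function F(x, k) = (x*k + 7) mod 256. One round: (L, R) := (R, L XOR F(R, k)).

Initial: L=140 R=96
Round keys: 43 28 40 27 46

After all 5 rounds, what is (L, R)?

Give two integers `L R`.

Round 1 (k=43): L=96 R=171
Round 2 (k=28): L=171 R=219
Round 3 (k=40): L=219 R=148
Round 4 (k=27): L=148 R=120
Round 5 (k=46): L=120 R=3

Answer: 120 3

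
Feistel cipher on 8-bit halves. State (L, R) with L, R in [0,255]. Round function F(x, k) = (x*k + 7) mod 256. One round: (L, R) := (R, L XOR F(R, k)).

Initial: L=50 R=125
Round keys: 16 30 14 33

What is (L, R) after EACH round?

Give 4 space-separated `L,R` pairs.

Round 1 (k=16): L=125 R=229
Round 2 (k=30): L=229 R=160
Round 3 (k=14): L=160 R=34
Round 4 (k=33): L=34 R=201

Answer: 125,229 229,160 160,34 34,201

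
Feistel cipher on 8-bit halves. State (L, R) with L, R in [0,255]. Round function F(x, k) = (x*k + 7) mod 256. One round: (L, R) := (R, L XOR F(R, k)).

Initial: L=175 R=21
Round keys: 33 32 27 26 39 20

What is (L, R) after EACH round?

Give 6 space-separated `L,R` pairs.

Round 1 (k=33): L=21 R=19
Round 2 (k=32): L=19 R=114
Round 3 (k=27): L=114 R=30
Round 4 (k=26): L=30 R=97
Round 5 (k=39): L=97 R=208
Round 6 (k=20): L=208 R=38

Answer: 21,19 19,114 114,30 30,97 97,208 208,38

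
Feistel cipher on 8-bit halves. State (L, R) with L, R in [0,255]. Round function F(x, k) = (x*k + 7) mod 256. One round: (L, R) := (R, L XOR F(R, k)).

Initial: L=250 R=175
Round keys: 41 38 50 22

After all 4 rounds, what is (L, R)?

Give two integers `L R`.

Round 1 (k=41): L=175 R=244
Round 2 (k=38): L=244 R=144
Round 3 (k=50): L=144 R=211
Round 4 (k=22): L=211 R=185

Answer: 211 185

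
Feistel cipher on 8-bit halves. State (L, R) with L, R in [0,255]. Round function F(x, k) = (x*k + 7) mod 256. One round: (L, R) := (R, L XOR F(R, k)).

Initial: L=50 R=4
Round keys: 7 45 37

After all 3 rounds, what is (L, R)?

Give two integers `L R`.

Round 1 (k=7): L=4 R=17
Round 2 (k=45): L=17 R=0
Round 3 (k=37): L=0 R=22

Answer: 0 22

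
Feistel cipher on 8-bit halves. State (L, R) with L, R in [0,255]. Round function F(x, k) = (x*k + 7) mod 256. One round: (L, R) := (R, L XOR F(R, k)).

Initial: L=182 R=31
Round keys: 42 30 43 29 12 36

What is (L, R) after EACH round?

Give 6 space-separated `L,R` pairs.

Round 1 (k=42): L=31 R=171
Round 2 (k=30): L=171 R=14
Round 3 (k=43): L=14 R=202
Round 4 (k=29): L=202 R=231
Round 5 (k=12): L=231 R=17
Round 6 (k=36): L=17 R=140

Answer: 31,171 171,14 14,202 202,231 231,17 17,140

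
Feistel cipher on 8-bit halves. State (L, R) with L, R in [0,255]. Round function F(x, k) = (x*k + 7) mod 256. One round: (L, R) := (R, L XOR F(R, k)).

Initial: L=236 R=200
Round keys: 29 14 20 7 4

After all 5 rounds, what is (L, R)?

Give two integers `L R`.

Round 1 (k=29): L=200 R=67
Round 2 (k=14): L=67 R=121
Round 3 (k=20): L=121 R=56
Round 4 (k=7): L=56 R=246
Round 5 (k=4): L=246 R=231

Answer: 246 231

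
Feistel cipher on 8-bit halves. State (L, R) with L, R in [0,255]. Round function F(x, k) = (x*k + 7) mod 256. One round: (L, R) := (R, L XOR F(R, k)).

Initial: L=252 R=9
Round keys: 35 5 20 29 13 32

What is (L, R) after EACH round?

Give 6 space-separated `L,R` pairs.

Round 1 (k=35): L=9 R=190
Round 2 (k=5): L=190 R=180
Round 3 (k=20): L=180 R=169
Round 4 (k=29): L=169 R=152
Round 5 (k=13): L=152 R=22
Round 6 (k=32): L=22 R=95

Answer: 9,190 190,180 180,169 169,152 152,22 22,95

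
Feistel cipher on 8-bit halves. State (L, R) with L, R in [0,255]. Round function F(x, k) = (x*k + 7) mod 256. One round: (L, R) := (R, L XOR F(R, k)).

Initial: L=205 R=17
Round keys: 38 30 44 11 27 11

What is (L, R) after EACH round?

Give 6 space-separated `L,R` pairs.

Round 1 (k=38): L=17 R=64
Round 2 (k=30): L=64 R=150
Round 3 (k=44): L=150 R=143
Round 4 (k=11): L=143 R=186
Round 5 (k=27): L=186 R=42
Round 6 (k=11): L=42 R=111

Answer: 17,64 64,150 150,143 143,186 186,42 42,111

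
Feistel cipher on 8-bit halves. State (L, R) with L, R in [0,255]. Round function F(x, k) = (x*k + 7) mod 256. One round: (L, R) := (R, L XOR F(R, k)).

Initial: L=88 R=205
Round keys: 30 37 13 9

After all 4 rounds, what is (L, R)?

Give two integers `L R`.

Answer: 85 153

Derivation:
Round 1 (k=30): L=205 R=85
Round 2 (k=37): L=85 R=157
Round 3 (k=13): L=157 R=85
Round 4 (k=9): L=85 R=153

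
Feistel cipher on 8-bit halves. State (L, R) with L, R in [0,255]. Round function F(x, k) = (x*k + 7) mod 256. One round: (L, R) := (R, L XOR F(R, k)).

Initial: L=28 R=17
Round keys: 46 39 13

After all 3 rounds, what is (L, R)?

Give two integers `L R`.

Round 1 (k=46): L=17 R=9
Round 2 (k=39): L=9 R=119
Round 3 (k=13): L=119 R=27

Answer: 119 27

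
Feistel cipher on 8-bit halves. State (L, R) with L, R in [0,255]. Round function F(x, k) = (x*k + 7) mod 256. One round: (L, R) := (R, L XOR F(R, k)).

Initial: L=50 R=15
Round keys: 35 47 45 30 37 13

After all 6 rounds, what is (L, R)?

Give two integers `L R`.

Round 1 (k=35): L=15 R=38
Round 2 (k=47): L=38 R=14
Round 3 (k=45): L=14 R=91
Round 4 (k=30): L=91 R=191
Round 5 (k=37): L=191 R=249
Round 6 (k=13): L=249 R=19

Answer: 249 19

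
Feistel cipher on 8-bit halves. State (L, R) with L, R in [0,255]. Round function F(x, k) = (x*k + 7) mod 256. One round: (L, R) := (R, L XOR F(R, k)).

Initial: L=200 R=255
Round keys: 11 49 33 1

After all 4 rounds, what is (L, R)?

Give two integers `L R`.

Round 1 (k=11): L=255 R=52
Round 2 (k=49): L=52 R=4
Round 3 (k=33): L=4 R=191
Round 4 (k=1): L=191 R=194

Answer: 191 194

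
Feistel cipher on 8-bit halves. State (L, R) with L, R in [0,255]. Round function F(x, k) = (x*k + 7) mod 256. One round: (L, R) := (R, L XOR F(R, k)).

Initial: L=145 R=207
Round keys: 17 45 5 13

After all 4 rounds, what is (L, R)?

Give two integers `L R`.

Round 1 (k=17): L=207 R=87
Round 2 (k=45): L=87 R=157
Round 3 (k=5): L=157 R=79
Round 4 (k=13): L=79 R=151

Answer: 79 151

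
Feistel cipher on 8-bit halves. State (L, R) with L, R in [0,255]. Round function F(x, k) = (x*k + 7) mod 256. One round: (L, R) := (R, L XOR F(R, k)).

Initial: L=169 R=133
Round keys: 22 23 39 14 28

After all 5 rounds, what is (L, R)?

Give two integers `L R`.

Answer: 163 238

Derivation:
Round 1 (k=22): L=133 R=220
Round 2 (k=23): L=220 R=78
Round 3 (k=39): L=78 R=53
Round 4 (k=14): L=53 R=163
Round 5 (k=28): L=163 R=238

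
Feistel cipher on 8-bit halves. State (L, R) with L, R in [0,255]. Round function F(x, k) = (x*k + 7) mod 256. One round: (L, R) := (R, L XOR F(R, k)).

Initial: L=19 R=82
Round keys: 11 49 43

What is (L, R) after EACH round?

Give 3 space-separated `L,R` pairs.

Answer: 82,158 158,23 23,122

Derivation:
Round 1 (k=11): L=82 R=158
Round 2 (k=49): L=158 R=23
Round 3 (k=43): L=23 R=122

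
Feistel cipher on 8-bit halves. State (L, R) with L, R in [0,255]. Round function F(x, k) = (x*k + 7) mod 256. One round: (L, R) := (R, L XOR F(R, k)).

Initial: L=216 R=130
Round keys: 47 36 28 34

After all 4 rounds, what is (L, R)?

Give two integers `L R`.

Round 1 (k=47): L=130 R=61
Round 2 (k=36): L=61 R=25
Round 3 (k=28): L=25 R=254
Round 4 (k=34): L=254 R=218

Answer: 254 218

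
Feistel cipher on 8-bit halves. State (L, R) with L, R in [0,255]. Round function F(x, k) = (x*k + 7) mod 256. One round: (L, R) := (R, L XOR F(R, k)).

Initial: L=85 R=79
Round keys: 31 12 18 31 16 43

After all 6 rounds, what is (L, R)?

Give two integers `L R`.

Round 1 (k=31): L=79 R=205
Round 2 (k=12): L=205 R=236
Round 3 (k=18): L=236 R=82
Round 4 (k=31): L=82 R=25
Round 5 (k=16): L=25 R=197
Round 6 (k=43): L=197 R=7

Answer: 197 7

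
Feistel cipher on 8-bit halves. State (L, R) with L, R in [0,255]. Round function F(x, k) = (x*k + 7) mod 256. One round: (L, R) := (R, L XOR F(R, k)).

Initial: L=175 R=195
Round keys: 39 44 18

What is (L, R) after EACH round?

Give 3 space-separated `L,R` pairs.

Answer: 195,19 19,136 136,132

Derivation:
Round 1 (k=39): L=195 R=19
Round 2 (k=44): L=19 R=136
Round 3 (k=18): L=136 R=132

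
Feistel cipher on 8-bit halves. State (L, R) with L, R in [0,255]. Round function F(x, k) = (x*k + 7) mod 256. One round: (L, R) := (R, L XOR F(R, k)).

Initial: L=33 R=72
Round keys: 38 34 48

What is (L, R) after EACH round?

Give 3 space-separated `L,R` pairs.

Round 1 (k=38): L=72 R=150
Round 2 (k=34): L=150 R=187
Round 3 (k=48): L=187 R=129

Answer: 72,150 150,187 187,129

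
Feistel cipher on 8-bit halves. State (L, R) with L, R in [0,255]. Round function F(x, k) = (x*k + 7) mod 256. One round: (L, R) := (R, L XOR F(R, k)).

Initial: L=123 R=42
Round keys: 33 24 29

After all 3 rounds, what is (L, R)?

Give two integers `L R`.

Answer: 221 26

Derivation:
Round 1 (k=33): L=42 R=10
Round 2 (k=24): L=10 R=221
Round 3 (k=29): L=221 R=26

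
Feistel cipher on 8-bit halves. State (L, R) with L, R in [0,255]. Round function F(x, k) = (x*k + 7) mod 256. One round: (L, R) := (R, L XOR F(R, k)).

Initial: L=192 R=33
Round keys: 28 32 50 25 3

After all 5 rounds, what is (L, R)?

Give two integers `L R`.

Answer: 17 234

Derivation:
Round 1 (k=28): L=33 R=99
Round 2 (k=32): L=99 R=70
Round 3 (k=50): L=70 R=208
Round 4 (k=25): L=208 R=17
Round 5 (k=3): L=17 R=234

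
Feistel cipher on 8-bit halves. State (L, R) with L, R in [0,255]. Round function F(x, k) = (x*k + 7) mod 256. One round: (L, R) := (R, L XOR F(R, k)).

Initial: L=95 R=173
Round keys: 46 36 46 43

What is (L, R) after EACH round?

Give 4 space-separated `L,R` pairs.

Round 1 (k=46): L=173 R=66
Round 2 (k=36): L=66 R=226
Round 3 (k=46): L=226 R=225
Round 4 (k=43): L=225 R=48

Answer: 173,66 66,226 226,225 225,48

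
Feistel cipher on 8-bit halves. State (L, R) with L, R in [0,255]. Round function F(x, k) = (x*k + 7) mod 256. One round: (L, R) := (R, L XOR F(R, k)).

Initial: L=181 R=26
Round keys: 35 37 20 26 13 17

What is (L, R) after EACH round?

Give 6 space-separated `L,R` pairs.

Round 1 (k=35): L=26 R=32
Round 2 (k=37): L=32 R=189
Round 3 (k=20): L=189 R=235
Round 4 (k=26): L=235 R=88
Round 5 (k=13): L=88 R=148
Round 6 (k=17): L=148 R=131

Answer: 26,32 32,189 189,235 235,88 88,148 148,131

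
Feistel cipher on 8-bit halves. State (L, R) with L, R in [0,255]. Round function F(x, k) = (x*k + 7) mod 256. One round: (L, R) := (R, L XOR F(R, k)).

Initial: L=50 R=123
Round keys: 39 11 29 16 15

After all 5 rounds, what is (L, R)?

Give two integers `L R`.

Round 1 (k=39): L=123 R=246
Round 2 (k=11): L=246 R=226
Round 3 (k=29): L=226 R=87
Round 4 (k=16): L=87 R=149
Round 5 (k=15): L=149 R=149

Answer: 149 149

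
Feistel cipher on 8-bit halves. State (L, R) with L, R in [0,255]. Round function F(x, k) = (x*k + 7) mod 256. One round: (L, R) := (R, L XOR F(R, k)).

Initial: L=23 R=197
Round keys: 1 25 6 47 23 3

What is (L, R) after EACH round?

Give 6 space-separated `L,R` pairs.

Round 1 (k=1): L=197 R=219
Round 2 (k=25): L=219 R=175
Round 3 (k=6): L=175 R=250
Round 4 (k=47): L=250 R=66
Round 5 (k=23): L=66 R=15
Round 6 (k=3): L=15 R=118

Answer: 197,219 219,175 175,250 250,66 66,15 15,118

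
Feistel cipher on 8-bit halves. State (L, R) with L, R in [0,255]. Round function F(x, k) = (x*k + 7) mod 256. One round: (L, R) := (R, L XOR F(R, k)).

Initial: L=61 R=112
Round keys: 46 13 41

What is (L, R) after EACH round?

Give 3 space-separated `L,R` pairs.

Round 1 (k=46): L=112 R=26
Round 2 (k=13): L=26 R=41
Round 3 (k=41): L=41 R=130

Answer: 112,26 26,41 41,130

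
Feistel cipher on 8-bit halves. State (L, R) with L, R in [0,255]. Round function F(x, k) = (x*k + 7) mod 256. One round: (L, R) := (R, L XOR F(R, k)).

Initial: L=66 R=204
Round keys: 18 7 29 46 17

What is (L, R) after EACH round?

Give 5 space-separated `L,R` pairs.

Answer: 204,29 29,30 30,112 112,57 57,160

Derivation:
Round 1 (k=18): L=204 R=29
Round 2 (k=7): L=29 R=30
Round 3 (k=29): L=30 R=112
Round 4 (k=46): L=112 R=57
Round 5 (k=17): L=57 R=160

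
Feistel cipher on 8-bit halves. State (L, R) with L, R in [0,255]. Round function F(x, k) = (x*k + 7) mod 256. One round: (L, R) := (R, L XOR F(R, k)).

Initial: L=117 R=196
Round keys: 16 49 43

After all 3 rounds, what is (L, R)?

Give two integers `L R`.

Answer: 93 148

Derivation:
Round 1 (k=16): L=196 R=50
Round 2 (k=49): L=50 R=93
Round 3 (k=43): L=93 R=148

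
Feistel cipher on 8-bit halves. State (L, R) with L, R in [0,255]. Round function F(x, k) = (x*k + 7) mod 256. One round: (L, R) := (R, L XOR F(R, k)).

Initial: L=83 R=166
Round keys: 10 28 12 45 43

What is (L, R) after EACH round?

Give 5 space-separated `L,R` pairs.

Round 1 (k=10): L=166 R=208
Round 2 (k=28): L=208 R=97
Round 3 (k=12): L=97 R=67
Round 4 (k=45): L=67 R=175
Round 5 (k=43): L=175 R=47

Answer: 166,208 208,97 97,67 67,175 175,47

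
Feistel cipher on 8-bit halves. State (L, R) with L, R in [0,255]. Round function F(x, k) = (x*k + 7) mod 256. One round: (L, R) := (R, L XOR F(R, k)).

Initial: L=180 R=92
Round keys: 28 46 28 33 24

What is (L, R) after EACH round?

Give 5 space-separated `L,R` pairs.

Answer: 92,163 163,13 13,208 208,218 218,167

Derivation:
Round 1 (k=28): L=92 R=163
Round 2 (k=46): L=163 R=13
Round 3 (k=28): L=13 R=208
Round 4 (k=33): L=208 R=218
Round 5 (k=24): L=218 R=167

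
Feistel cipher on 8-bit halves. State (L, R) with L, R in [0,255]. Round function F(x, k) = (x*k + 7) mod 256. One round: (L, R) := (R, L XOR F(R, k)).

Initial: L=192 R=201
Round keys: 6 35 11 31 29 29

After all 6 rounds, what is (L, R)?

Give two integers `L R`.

Answer: 69 225

Derivation:
Round 1 (k=6): L=201 R=125
Round 2 (k=35): L=125 R=215
Round 3 (k=11): L=215 R=57
Round 4 (k=31): L=57 R=57
Round 5 (k=29): L=57 R=69
Round 6 (k=29): L=69 R=225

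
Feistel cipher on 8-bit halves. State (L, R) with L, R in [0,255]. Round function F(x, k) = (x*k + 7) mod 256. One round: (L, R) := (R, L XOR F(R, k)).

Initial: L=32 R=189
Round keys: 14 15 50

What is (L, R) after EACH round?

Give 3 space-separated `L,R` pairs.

Answer: 189,125 125,231 231,88

Derivation:
Round 1 (k=14): L=189 R=125
Round 2 (k=15): L=125 R=231
Round 3 (k=50): L=231 R=88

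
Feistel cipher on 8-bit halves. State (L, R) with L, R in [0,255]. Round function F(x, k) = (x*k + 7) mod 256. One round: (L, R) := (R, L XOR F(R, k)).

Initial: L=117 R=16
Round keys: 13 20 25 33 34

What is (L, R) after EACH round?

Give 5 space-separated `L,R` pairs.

Round 1 (k=13): L=16 R=162
Round 2 (k=20): L=162 R=191
Round 3 (k=25): L=191 R=12
Round 4 (k=33): L=12 R=44
Round 5 (k=34): L=44 R=211

Answer: 16,162 162,191 191,12 12,44 44,211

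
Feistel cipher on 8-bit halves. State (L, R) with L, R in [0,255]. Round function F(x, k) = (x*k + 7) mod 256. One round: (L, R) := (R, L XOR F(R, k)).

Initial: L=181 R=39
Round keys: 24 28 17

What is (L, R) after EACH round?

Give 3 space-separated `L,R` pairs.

Answer: 39,26 26,248 248,101

Derivation:
Round 1 (k=24): L=39 R=26
Round 2 (k=28): L=26 R=248
Round 3 (k=17): L=248 R=101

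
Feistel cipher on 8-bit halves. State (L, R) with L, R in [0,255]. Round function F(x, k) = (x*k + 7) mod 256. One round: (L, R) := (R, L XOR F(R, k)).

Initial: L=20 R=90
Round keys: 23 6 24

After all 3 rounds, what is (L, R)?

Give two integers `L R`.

Round 1 (k=23): L=90 R=9
Round 2 (k=6): L=9 R=103
Round 3 (k=24): L=103 R=166

Answer: 103 166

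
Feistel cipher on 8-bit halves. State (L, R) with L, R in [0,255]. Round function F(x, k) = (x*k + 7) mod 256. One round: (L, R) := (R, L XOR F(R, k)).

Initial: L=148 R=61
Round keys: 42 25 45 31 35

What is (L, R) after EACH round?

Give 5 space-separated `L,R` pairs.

Answer: 61,157 157,97 97,137 137,255 255,109

Derivation:
Round 1 (k=42): L=61 R=157
Round 2 (k=25): L=157 R=97
Round 3 (k=45): L=97 R=137
Round 4 (k=31): L=137 R=255
Round 5 (k=35): L=255 R=109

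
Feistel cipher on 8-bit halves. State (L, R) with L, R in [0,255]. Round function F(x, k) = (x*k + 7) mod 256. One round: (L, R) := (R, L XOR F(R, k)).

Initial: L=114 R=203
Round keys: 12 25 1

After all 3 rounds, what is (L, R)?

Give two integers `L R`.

Round 1 (k=12): L=203 R=249
Round 2 (k=25): L=249 R=147
Round 3 (k=1): L=147 R=99

Answer: 147 99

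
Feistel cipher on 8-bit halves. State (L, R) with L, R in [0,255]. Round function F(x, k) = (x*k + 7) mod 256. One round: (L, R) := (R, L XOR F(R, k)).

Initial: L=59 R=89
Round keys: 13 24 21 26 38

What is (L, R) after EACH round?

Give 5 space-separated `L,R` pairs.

Round 1 (k=13): L=89 R=183
Round 2 (k=24): L=183 R=118
Round 3 (k=21): L=118 R=2
Round 4 (k=26): L=2 R=77
Round 5 (k=38): L=77 R=119

Answer: 89,183 183,118 118,2 2,77 77,119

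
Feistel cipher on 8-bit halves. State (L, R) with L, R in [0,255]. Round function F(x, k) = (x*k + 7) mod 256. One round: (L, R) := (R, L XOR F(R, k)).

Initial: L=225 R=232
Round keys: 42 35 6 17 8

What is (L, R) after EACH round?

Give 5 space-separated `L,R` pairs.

Round 1 (k=42): L=232 R=246
Round 2 (k=35): L=246 R=65
Round 3 (k=6): L=65 R=123
Round 4 (k=17): L=123 R=115
Round 5 (k=8): L=115 R=228

Answer: 232,246 246,65 65,123 123,115 115,228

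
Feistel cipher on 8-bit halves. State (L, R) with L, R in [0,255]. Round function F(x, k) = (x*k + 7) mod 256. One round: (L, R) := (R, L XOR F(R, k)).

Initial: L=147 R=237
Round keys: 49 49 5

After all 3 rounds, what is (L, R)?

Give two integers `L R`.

Round 1 (k=49): L=237 R=247
Round 2 (k=49): L=247 R=163
Round 3 (k=5): L=163 R=193

Answer: 163 193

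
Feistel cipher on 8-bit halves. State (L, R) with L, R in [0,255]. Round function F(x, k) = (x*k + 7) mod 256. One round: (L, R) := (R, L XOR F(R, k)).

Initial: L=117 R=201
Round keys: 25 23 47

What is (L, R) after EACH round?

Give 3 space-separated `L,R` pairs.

Round 1 (k=25): L=201 R=221
Round 2 (k=23): L=221 R=43
Round 3 (k=47): L=43 R=49

Answer: 201,221 221,43 43,49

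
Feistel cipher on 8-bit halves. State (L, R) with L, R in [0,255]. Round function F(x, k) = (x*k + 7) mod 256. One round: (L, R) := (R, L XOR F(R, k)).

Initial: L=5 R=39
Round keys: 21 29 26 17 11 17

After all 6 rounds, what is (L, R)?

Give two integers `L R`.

Round 1 (k=21): L=39 R=63
Round 2 (k=29): L=63 R=13
Round 3 (k=26): L=13 R=102
Round 4 (k=17): L=102 R=192
Round 5 (k=11): L=192 R=33
Round 6 (k=17): L=33 R=248

Answer: 33 248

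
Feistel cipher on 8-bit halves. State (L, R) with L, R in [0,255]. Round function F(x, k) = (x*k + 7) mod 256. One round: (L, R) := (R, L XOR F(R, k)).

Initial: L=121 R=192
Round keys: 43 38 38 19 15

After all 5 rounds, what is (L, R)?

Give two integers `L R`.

Answer: 39 39

Derivation:
Round 1 (k=43): L=192 R=62
Round 2 (k=38): L=62 R=251
Round 3 (k=38): L=251 R=119
Round 4 (k=19): L=119 R=39
Round 5 (k=15): L=39 R=39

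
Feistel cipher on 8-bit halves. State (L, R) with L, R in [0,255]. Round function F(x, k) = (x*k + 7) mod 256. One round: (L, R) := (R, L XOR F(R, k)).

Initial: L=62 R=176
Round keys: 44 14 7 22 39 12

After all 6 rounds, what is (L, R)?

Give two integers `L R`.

Round 1 (k=44): L=176 R=121
Round 2 (k=14): L=121 R=21
Round 3 (k=7): L=21 R=227
Round 4 (k=22): L=227 R=156
Round 5 (k=39): L=156 R=40
Round 6 (k=12): L=40 R=123

Answer: 40 123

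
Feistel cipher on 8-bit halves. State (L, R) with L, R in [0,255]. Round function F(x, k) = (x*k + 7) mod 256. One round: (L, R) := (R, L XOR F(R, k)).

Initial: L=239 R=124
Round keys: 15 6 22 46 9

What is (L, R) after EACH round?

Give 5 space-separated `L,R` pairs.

Round 1 (k=15): L=124 R=164
Round 2 (k=6): L=164 R=163
Round 3 (k=22): L=163 R=173
Round 4 (k=46): L=173 R=190
Round 5 (k=9): L=190 R=24

Answer: 124,164 164,163 163,173 173,190 190,24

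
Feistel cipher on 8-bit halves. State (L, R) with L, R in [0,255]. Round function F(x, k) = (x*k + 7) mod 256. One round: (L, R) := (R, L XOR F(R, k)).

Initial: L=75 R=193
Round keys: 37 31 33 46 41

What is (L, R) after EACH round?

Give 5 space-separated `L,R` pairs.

Round 1 (k=37): L=193 R=167
Round 2 (k=31): L=167 R=129
Round 3 (k=33): L=129 R=15
Round 4 (k=46): L=15 R=56
Round 5 (k=41): L=56 R=240

Answer: 193,167 167,129 129,15 15,56 56,240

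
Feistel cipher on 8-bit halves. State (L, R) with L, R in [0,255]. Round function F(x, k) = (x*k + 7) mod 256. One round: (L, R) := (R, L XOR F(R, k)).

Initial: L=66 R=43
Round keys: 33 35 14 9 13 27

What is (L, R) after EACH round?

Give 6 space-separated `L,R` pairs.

Answer: 43,208 208,92 92,223 223,130 130,126 126,211

Derivation:
Round 1 (k=33): L=43 R=208
Round 2 (k=35): L=208 R=92
Round 3 (k=14): L=92 R=223
Round 4 (k=9): L=223 R=130
Round 5 (k=13): L=130 R=126
Round 6 (k=27): L=126 R=211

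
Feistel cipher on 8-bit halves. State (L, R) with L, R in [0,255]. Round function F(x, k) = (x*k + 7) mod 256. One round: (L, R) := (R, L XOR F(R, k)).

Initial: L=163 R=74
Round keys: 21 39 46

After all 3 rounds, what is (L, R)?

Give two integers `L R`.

Answer: 23 147

Derivation:
Round 1 (k=21): L=74 R=186
Round 2 (k=39): L=186 R=23
Round 3 (k=46): L=23 R=147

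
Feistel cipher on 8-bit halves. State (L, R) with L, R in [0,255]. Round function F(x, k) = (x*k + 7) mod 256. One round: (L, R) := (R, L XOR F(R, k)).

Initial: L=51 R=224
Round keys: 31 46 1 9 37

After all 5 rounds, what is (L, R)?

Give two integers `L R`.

Round 1 (k=31): L=224 R=20
Round 2 (k=46): L=20 R=127
Round 3 (k=1): L=127 R=146
Round 4 (k=9): L=146 R=86
Round 5 (k=37): L=86 R=231

Answer: 86 231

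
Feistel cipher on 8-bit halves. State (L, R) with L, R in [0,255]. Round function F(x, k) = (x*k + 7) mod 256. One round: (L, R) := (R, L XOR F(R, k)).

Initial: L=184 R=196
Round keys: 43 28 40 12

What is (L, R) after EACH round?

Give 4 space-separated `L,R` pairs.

Answer: 196,75 75,255 255,148 148,8

Derivation:
Round 1 (k=43): L=196 R=75
Round 2 (k=28): L=75 R=255
Round 3 (k=40): L=255 R=148
Round 4 (k=12): L=148 R=8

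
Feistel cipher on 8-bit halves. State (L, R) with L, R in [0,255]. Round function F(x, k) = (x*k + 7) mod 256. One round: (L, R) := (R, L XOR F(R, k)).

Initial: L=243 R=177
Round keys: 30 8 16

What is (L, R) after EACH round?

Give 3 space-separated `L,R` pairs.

Round 1 (k=30): L=177 R=54
Round 2 (k=8): L=54 R=6
Round 3 (k=16): L=6 R=81

Answer: 177,54 54,6 6,81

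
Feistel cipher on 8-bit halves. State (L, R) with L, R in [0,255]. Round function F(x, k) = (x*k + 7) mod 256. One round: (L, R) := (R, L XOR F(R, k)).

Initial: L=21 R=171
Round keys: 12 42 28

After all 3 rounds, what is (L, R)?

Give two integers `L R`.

Round 1 (k=12): L=171 R=30
Round 2 (k=42): L=30 R=88
Round 3 (k=28): L=88 R=185

Answer: 88 185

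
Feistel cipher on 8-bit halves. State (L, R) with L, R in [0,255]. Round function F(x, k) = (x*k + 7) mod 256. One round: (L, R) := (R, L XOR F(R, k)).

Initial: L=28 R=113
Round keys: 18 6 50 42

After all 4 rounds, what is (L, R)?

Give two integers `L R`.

Answer: 10 191

Derivation:
Round 1 (k=18): L=113 R=229
Round 2 (k=6): L=229 R=20
Round 3 (k=50): L=20 R=10
Round 4 (k=42): L=10 R=191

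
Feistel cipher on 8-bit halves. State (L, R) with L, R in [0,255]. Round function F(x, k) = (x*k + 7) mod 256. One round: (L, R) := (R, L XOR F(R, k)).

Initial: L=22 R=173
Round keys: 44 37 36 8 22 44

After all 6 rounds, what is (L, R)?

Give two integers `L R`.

Answer: 173 201

Derivation:
Round 1 (k=44): L=173 R=213
Round 2 (k=37): L=213 R=125
Round 3 (k=36): L=125 R=78
Round 4 (k=8): L=78 R=10
Round 5 (k=22): L=10 R=173
Round 6 (k=44): L=173 R=201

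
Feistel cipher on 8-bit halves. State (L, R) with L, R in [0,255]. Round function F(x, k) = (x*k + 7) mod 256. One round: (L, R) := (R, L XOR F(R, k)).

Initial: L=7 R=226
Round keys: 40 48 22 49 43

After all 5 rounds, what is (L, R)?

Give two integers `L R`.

Answer: 57 127

Derivation:
Round 1 (k=40): L=226 R=80
Round 2 (k=48): L=80 R=229
Round 3 (k=22): L=229 R=229
Round 4 (k=49): L=229 R=57
Round 5 (k=43): L=57 R=127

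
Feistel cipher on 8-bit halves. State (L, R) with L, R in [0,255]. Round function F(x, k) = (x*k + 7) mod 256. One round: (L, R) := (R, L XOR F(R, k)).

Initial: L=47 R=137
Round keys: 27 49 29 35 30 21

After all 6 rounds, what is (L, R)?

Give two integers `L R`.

Round 1 (k=27): L=137 R=85
Round 2 (k=49): L=85 R=197
Round 3 (k=29): L=197 R=13
Round 4 (k=35): L=13 R=11
Round 5 (k=30): L=11 R=92
Round 6 (k=21): L=92 R=152

Answer: 92 152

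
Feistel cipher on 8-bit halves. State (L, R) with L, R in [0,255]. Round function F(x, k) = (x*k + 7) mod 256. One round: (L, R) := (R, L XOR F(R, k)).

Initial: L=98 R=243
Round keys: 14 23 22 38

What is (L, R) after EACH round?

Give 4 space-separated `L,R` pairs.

Round 1 (k=14): L=243 R=51
Round 2 (k=23): L=51 R=111
Round 3 (k=22): L=111 R=162
Round 4 (k=38): L=162 R=124

Answer: 243,51 51,111 111,162 162,124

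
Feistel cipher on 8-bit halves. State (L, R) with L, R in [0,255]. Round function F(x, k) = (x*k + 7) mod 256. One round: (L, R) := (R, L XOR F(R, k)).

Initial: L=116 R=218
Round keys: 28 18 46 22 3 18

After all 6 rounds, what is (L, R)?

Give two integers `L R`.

Round 1 (k=28): L=218 R=171
Round 2 (k=18): L=171 R=215
Round 3 (k=46): L=215 R=2
Round 4 (k=22): L=2 R=228
Round 5 (k=3): L=228 R=177
Round 6 (k=18): L=177 R=157

Answer: 177 157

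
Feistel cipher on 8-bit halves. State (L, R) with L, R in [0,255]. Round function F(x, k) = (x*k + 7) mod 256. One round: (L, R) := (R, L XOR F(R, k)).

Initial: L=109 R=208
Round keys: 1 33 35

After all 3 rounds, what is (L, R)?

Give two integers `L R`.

Answer: 209 32

Derivation:
Round 1 (k=1): L=208 R=186
Round 2 (k=33): L=186 R=209
Round 3 (k=35): L=209 R=32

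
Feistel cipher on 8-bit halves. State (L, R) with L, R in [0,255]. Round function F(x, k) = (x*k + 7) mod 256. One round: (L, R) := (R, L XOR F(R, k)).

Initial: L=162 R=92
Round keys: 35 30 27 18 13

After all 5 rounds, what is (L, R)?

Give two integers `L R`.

Answer: 148 40

Derivation:
Round 1 (k=35): L=92 R=57
Round 2 (k=30): L=57 R=233
Round 3 (k=27): L=233 R=163
Round 4 (k=18): L=163 R=148
Round 5 (k=13): L=148 R=40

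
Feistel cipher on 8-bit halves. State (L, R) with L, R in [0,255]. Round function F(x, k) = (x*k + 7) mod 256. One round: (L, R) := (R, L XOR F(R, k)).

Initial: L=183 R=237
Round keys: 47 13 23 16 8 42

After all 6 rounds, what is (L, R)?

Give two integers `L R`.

Answer: 152 205

Derivation:
Round 1 (k=47): L=237 R=61
Round 2 (k=13): L=61 R=205
Round 3 (k=23): L=205 R=79
Round 4 (k=16): L=79 R=58
Round 5 (k=8): L=58 R=152
Round 6 (k=42): L=152 R=205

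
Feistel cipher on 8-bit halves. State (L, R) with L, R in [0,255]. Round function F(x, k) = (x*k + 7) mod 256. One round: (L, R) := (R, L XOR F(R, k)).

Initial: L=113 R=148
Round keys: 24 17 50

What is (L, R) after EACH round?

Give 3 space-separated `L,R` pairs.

Answer: 148,150 150,105 105,31

Derivation:
Round 1 (k=24): L=148 R=150
Round 2 (k=17): L=150 R=105
Round 3 (k=50): L=105 R=31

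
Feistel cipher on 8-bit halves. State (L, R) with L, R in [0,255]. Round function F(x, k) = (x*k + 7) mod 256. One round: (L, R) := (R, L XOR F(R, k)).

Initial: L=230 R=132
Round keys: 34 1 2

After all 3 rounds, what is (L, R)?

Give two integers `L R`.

Round 1 (k=34): L=132 R=105
Round 2 (k=1): L=105 R=244
Round 3 (k=2): L=244 R=134

Answer: 244 134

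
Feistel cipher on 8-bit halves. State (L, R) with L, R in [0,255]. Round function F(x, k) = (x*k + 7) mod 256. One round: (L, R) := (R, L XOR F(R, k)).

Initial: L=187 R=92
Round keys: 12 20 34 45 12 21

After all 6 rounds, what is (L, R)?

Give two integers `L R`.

Answer: 106 214

Derivation:
Round 1 (k=12): L=92 R=236
Round 2 (k=20): L=236 R=43
Round 3 (k=34): L=43 R=81
Round 4 (k=45): L=81 R=111
Round 5 (k=12): L=111 R=106
Round 6 (k=21): L=106 R=214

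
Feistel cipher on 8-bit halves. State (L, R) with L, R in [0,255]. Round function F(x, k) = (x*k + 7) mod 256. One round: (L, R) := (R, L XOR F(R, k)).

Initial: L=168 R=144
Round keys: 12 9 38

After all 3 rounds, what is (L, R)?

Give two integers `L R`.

Answer: 126 212

Derivation:
Round 1 (k=12): L=144 R=111
Round 2 (k=9): L=111 R=126
Round 3 (k=38): L=126 R=212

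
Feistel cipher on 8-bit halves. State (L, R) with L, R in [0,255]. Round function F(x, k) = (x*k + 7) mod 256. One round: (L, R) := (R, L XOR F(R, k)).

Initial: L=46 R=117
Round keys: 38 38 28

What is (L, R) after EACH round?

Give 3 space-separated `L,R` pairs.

Answer: 117,75 75,92 92,92

Derivation:
Round 1 (k=38): L=117 R=75
Round 2 (k=38): L=75 R=92
Round 3 (k=28): L=92 R=92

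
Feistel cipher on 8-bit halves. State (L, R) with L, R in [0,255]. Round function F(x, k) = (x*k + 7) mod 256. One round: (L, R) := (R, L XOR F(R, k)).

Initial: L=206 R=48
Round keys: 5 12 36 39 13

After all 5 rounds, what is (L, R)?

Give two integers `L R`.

Answer: 206 55

Derivation:
Round 1 (k=5): L=48 R=57
Round 2 (k=12): L=57 R=131
Round 3 (k=36): L=131 R=74
Round 4 (k=39): L=74 R=206
Round 5 (k=13): L=206 R=55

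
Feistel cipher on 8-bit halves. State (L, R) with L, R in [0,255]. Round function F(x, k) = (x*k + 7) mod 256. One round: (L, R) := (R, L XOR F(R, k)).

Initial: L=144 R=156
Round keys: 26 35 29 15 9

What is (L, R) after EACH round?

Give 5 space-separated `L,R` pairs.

Answer: 156,79 79,72 72,96 96,239 239,14

Derivation:
Round 1 (k=26): L=156 R=79
Round 2 (k=35): L=79 R=72
Round 3 (k=29): L=72 R=96
Round 4 (k=15): L=96 R=239
Round 5 (k=9): L=239 R=14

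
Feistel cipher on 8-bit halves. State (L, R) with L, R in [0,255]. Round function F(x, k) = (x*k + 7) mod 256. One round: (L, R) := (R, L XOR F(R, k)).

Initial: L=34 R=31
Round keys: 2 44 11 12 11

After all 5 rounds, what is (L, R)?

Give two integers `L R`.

Round 1 (k=2): L=31 R=103
Round 2 (k=44): L=103 R=164
Round 3 (k=11): L=164 R=116
Round 4 (k=12): L=116 R=211
Round 5 (k=11): L=211 R=108

Answer: 211 108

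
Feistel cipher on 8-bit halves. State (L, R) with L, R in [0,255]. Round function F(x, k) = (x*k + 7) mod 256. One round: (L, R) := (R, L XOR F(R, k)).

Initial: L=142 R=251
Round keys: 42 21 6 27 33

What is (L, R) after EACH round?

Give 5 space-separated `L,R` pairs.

Answer: 251,187 187,165 165,94 94,84 84,133

Derivation:
Round 1 (k=42): L=251 R=187
Round 2 (k=21): L=187 R=165
Round 3 (k=6): L=165 R=94
Round 4 (k=27): L=94 R=84
Round 5 (k=33): L=84 R=133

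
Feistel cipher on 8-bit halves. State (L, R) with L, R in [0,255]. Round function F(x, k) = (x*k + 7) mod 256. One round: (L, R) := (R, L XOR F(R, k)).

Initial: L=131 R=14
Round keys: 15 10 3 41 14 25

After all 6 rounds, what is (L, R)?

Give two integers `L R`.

Answer: 55 80

Derivation:
Round 1 (k=15): L=14 R=90
Round 2 (k=10): L=90 R=133
Round 3 (k=3): L=133 R=204
Round 4 (k=41): L=204 R=54
Round 5 (k=14): L=54 R=55
Round 6 (k=25): L=55 R=80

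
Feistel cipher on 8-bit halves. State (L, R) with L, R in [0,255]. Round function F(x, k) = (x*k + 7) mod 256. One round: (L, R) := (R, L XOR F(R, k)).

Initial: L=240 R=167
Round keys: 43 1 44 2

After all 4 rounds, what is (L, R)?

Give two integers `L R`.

Answer: 243 161

Derivation:
Round 1 (k=43): L=167 R=228
Round 2 (k=1): L=228 R=76
Round 3 (k=44): L=76 R=243
Round 4 (k=2): L=243 R=161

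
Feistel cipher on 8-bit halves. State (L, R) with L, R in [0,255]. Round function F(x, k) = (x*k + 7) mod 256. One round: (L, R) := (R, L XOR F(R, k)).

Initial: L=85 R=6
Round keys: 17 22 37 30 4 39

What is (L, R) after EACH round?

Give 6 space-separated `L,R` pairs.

Round 1 (k=17): L=6 R=56
Round 2 (k=22): L=56 R=209
Round 3 (k=37): L=209 R=4
Round 4 (k=30): L=4 R=174
Round 5 (k=4): L=174 R=187
Round 6 (k=39): L=187 R=42

Answer: 6,56 56,209 209,4 4,174 174,187 187,42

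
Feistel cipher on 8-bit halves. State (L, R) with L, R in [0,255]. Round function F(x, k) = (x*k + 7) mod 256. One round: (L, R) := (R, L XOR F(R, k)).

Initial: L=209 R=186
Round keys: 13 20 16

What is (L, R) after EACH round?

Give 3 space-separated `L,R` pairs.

Round 1 (k=13): L=186 R=168
Round 2 (k=20): L=168 R=157
Round 3 (k=16): L=157 R=127

Answer: 186,168 168,157 157,127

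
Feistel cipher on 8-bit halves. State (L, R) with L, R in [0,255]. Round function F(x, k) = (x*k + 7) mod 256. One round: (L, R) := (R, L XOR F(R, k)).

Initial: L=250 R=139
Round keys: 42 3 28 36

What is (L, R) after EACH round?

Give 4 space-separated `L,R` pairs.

Round 1 (k=42): L=139 R=47
Round 2 (k=3): L=47 R=31
Round 3 (k=28): L=31 R=68
Round 4 (k=36): L=68 R=136

Answer: 139,47 47,31 31,68 68,136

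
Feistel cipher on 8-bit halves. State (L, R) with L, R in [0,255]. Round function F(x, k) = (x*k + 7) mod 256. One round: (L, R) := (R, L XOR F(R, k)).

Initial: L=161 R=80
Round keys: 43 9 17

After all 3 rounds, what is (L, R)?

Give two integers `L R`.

Answer: 221 98

Derivation:
Round 1 (k=43): L=80 R=214
Round 2 (k=9): L=214 R=221
Round 3 (k=17): L=221 R=98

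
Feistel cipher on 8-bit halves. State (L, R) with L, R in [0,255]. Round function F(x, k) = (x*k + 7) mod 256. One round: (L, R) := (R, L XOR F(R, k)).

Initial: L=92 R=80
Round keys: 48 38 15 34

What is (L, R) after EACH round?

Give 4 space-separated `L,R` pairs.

Round 1 (k=48): L=80 R=91
Round 2 (k=38): L=91 R=217
Round 3 (k=15): L=217 R=229
Round 4 (k=34): L=229 R=168

Answer: 80,91 91,217 217,229 229,168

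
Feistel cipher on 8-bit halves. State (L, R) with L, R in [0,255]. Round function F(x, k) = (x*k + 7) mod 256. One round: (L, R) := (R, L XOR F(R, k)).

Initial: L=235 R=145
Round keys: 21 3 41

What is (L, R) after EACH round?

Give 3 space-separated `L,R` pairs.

Answer: 145,7 7,141 141,155

Derivation:
Round 1 (k=21): L=145 R=7
Round 2 (k=3): L=7 R=141
Round 3 (k=41): L=141 R=155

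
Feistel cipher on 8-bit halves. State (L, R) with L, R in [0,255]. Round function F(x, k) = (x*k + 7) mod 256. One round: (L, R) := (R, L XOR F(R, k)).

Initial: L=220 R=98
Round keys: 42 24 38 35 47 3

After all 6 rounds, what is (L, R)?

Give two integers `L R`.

Round 1 (k=42): L=98 R=199
Round 2 (k=24): L=199 R=205
Round 3 (k=38): L=205 R=178
Round 4 (k=35): L=178 R=144
Round 5 (k=47): L=144 R=197
Round 6 (k=3): L=197 R=198

Answer: 197 198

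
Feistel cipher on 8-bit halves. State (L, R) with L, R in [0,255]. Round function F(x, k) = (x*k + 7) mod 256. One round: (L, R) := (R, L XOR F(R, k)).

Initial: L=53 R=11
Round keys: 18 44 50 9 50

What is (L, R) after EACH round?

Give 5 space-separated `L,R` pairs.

Round 1 (k=18): L=11 R=248
Round 2 (k=44): L=248 R=172
Round 3 (k=50): L=172 R=103
Round 4 (k=9): L=103 R=10
Round 5 (k=50): L=10 R=156

Answer: 11,248 248,172 172,103 103,10 10,156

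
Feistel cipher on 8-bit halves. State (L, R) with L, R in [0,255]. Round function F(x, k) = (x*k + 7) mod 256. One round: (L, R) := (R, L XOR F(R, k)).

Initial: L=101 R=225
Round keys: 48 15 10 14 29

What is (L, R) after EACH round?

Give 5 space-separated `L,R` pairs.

Answer: 225,82 82,52 52,93 93,41 41,241

Derivation:
Round 1 (k=48): L=225 R=82
Round 2 (k=15): L=82 R=52
Round 3 (k=10): L=52 R=93
Round 4 (k=14): L=93 R=41
Round 5 (k=29): L=41 R=241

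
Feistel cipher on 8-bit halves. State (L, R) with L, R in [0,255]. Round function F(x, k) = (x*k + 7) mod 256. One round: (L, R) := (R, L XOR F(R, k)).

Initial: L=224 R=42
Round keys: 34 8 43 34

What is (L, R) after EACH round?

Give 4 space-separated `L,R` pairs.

Round 1 (k=34): L=42 R=123
Round 2 (k=8): L=123 R=245
Round 3 (k=43): L=245 R=85
Round 4 (k=34): L=85 R=164

Answer: 42,123 123,245 245,85 85,164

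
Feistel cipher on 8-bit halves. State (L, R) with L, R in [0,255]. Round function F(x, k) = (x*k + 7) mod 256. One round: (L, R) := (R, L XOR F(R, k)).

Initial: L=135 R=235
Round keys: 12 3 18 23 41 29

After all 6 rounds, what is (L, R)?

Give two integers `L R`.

Answer: 224 35

Derivation:
Round 1 (k=12): L=235 R=140
Round 2 (k=3): L=140 R=64
Round 3 (k=18): L=64 R=11
Round 4 (k=23): L=11 R=68
Round 5 (k=41): L=68 R=224
Round 6 (k=29): L=224 R=35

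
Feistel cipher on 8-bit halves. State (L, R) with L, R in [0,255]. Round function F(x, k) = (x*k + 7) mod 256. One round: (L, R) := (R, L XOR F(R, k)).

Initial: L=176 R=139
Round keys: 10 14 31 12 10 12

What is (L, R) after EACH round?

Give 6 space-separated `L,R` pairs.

Answer: 139,197 197,70 70,68 68,113 113,53 53,242

Derivation:
Round 1 (k=10): L=139 R=197
Round 2 (k=14): L=197 R=70
Round 3 (k=31): L=70 R=68
Round 4 (k=12): L=68 R=113
Round 5 (k=10): L=113 R=53
Round 6 (k=12): L=53 R=242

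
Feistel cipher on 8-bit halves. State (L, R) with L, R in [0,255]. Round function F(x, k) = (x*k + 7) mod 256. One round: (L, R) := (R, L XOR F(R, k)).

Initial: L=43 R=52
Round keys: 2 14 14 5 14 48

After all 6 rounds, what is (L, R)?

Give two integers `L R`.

Answer: 68 204

Derivation:
Round 1 (k=2): L=52 R=68
Round 2 (k=14): L=68 R=139
Round 3 (k=14): L=139 R=229
Round 4 (k=5): L=229 R=11
Round 5 (k=14): L=11 R=68
Round 6 (k=48): L=68 R=204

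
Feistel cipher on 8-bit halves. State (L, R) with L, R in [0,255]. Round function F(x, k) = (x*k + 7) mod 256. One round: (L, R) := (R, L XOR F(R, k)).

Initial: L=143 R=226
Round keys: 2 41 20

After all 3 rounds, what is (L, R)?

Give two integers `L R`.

Round 1 (k=2): L=226 R=68
Round 2 (k=41): L=68 R=9
Round 3 (k=20): L=9 R=255

Answer: 9 255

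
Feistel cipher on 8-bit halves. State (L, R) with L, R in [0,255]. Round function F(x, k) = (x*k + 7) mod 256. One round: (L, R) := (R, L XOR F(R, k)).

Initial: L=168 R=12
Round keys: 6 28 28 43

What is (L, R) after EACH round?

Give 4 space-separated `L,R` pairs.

Round 1 (k=6): L=12 R=231
Round 2 (k=28): L=231 R=71
Round 3 (k=28): L=71 R=44
Round 4 (k=43): L=44 R=44

Answer: 12,231 231,71 71,44 44,44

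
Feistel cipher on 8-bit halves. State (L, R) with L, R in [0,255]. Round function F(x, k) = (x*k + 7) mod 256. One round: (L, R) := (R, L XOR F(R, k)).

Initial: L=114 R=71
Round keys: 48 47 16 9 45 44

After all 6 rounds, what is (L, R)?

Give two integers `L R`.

Round 1 (k=48): L=71 R=37
Round 2 (k=47): L=37 R=149
Round 3 (k=16): L=149 R=114
Round 4 (k=9): L=114 R=156
Round 5 (k=45): L=156 R=1
Round 6 (k=44): L=1 R=175

Answer: 1 175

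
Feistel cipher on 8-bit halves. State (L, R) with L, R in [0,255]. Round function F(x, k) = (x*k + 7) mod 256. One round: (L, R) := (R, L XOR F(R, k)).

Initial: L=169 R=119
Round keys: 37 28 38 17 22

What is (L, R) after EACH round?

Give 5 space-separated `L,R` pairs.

Answer: 119,147 147,108 108,156 156,15 15,205

Derivation:
Round 1 (k=37): L=119 R=147
Round 2 (k=28): L=147 R=108
Round 3 (k=38): L=108 R=156
Round 4 (k=17): L=156 R=15
Round 5 (k=22): L=15 R=205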